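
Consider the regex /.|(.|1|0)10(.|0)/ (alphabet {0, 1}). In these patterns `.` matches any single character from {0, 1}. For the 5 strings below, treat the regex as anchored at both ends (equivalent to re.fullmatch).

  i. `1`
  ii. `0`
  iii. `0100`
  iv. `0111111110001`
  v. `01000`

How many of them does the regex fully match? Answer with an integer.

3

i → match
ii → match
iii → match
iv → no match
v → no match
Total matched: 3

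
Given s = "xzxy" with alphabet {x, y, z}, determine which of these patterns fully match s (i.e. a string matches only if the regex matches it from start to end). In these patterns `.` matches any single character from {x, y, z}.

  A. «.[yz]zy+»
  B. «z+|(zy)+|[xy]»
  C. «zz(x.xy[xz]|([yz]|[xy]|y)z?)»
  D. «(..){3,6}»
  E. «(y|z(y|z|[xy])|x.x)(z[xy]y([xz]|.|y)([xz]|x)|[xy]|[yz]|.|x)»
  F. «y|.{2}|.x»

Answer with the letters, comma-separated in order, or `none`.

E

A → no match
B → no match
C → no match — must start with "zz"
D → no match
E → match
F → no match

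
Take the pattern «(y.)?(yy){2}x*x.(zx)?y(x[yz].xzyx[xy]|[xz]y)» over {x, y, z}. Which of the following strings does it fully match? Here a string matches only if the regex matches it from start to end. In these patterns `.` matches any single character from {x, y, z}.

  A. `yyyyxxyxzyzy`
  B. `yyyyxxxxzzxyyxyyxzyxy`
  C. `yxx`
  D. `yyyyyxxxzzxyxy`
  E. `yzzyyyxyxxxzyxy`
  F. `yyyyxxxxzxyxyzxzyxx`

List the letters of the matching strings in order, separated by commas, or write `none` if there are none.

A → no match
B → no match
C → no match
D → no match
E → no match
F → match

F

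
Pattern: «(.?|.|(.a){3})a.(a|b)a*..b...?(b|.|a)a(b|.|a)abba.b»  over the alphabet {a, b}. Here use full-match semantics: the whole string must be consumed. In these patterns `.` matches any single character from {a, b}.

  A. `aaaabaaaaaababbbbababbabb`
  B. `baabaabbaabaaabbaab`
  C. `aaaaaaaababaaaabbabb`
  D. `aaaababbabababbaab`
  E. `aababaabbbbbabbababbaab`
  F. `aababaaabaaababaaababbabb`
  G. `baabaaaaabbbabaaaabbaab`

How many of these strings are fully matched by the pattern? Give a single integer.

7

A → match
B → match
C → match
D → match
E → match
F → match
G → match
Total matched: 7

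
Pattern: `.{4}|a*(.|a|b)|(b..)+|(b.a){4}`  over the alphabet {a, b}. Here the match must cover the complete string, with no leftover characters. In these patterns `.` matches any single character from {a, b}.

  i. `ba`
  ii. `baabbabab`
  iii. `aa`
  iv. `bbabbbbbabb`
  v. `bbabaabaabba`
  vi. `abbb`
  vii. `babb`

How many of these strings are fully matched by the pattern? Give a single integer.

i → no match
ii → match
iii → match
iv → no match
v → match
vi → match
vii → match
Total matched: 5

5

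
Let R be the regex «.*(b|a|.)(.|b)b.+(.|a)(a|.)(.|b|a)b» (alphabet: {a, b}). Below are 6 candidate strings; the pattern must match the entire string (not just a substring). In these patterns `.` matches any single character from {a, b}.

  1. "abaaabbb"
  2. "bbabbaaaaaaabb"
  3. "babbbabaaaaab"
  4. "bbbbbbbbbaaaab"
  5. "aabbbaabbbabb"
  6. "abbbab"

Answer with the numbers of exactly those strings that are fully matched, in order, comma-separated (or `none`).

2, 3, 4, 5

1 → no match
2 → match
3 → match
4 → match
5 → match
6 → no match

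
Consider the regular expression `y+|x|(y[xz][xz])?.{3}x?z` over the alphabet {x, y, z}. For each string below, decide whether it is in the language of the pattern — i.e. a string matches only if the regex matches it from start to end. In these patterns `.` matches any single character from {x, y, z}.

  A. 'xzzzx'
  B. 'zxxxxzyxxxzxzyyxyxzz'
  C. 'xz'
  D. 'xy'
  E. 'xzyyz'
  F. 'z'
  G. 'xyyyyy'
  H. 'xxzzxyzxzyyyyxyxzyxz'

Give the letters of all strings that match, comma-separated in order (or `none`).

none

A → no match
B → no match
C → no match
D → no match
E → no match
F → no match
G → no match
H → no match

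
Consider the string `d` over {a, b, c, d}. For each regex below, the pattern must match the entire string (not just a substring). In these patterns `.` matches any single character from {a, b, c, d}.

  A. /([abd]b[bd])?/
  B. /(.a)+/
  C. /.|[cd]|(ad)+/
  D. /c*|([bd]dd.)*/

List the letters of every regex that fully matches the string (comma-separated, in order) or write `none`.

C

A → no match
B → no match — must end with `a`
C → match
D → no match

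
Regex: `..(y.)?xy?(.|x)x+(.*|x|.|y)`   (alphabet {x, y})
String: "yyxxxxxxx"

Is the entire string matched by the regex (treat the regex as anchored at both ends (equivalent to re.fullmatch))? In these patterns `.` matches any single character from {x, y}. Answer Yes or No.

Yes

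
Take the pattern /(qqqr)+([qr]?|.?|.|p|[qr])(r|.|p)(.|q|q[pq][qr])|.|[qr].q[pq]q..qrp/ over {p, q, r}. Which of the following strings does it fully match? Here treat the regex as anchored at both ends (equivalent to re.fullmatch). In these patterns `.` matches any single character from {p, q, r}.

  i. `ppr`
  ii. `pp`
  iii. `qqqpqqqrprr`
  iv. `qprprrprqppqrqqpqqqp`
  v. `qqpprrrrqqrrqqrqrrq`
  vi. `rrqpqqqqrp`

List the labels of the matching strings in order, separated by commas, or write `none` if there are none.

vi

i. `ppr` → no match
ii. `pp` → no match
iii. `qqqpqqqrprr` → no match
iv → no match
v → no match
vi. `rrqpqqqqrp` → match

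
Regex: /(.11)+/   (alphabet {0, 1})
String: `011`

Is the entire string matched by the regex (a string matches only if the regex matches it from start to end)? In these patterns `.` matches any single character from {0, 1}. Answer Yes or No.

Yes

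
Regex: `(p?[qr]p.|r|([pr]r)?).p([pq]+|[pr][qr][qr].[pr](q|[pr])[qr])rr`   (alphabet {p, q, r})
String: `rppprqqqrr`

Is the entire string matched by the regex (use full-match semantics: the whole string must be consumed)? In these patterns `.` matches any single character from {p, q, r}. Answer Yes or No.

No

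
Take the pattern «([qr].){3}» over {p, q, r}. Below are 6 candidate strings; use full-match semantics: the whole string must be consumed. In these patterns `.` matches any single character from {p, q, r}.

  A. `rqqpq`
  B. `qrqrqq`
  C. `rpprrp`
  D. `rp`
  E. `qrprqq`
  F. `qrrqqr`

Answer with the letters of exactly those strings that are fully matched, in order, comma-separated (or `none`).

A → no match
B → match
C → no match
D → no match
E → no match
F → match

B, F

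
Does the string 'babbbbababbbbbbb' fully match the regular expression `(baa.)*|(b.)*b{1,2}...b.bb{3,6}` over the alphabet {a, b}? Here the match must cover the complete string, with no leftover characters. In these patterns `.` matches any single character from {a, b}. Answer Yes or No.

Yes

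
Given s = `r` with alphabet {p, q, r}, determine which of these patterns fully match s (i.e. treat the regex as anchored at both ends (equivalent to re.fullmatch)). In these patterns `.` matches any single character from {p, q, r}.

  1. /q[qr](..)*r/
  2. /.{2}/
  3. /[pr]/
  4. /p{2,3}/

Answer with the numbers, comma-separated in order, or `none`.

1 → no match — must start with `q`
2 → no match
3 → match
4 → no match — must start with `p`

3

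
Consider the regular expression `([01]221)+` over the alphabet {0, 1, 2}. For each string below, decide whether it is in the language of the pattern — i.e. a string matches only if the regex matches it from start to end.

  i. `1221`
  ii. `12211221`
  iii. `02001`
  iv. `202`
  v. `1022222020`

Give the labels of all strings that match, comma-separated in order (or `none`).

i → match
ii → match
iii → no match — must end with `221`
iv → no match — must end with `221`
v → no match — must end with `221`

i, ii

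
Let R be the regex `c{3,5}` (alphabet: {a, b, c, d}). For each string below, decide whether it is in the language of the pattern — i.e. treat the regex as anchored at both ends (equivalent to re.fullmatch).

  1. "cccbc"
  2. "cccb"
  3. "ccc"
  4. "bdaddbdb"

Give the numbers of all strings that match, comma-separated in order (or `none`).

1. "cccbc" → no match
2. "cccb" → no match — must end with "c"
3. "ccc" → match
4. "bdaddbdb" → no match — must start with "c"

3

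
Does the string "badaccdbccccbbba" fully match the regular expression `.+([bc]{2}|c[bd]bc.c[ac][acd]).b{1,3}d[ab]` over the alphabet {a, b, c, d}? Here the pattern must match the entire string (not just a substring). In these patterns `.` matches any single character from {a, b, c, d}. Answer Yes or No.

No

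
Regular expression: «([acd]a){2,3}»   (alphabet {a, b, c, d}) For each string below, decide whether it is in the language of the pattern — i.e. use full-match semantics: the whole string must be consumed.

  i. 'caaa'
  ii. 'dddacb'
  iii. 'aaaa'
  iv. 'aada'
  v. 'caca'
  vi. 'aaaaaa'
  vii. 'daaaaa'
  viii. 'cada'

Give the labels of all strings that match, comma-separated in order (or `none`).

i → match
ii → no match — must end with 'a'
iii → match
iv → match
v → match
vi → match
vii → match
viii → match

i, iii, iv, v, vi, vii, viii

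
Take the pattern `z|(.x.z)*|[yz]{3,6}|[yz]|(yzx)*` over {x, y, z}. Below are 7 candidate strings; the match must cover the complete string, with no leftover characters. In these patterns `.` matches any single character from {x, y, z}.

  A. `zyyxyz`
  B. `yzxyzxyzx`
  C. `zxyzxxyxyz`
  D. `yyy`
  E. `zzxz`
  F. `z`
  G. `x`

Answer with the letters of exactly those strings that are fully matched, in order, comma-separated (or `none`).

B, D, F

A → no match
B → match
C → no match
D → match
E → no match
F → match
G → no match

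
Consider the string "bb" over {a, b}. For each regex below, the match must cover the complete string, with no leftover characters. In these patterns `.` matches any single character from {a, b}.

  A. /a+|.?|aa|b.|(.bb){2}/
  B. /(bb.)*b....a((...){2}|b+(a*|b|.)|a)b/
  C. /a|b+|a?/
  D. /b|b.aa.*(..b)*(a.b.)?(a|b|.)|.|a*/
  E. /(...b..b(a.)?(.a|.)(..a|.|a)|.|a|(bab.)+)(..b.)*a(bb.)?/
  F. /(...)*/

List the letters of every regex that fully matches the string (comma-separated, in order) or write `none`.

A, C

A → match
B → no match
C → match
D → no match
E → no match
F → no match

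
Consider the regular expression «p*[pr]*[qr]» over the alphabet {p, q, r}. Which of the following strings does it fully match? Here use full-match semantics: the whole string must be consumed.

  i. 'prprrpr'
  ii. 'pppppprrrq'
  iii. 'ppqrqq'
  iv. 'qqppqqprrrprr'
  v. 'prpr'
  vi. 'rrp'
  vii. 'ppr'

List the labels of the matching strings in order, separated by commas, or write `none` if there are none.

i → match
ii → match
iii → no match
iv → no match
v → match
vi → no match
vii → match

i, ii, v, vii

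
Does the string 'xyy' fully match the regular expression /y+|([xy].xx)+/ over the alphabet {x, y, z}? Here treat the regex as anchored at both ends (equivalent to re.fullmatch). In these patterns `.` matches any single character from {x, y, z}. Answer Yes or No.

No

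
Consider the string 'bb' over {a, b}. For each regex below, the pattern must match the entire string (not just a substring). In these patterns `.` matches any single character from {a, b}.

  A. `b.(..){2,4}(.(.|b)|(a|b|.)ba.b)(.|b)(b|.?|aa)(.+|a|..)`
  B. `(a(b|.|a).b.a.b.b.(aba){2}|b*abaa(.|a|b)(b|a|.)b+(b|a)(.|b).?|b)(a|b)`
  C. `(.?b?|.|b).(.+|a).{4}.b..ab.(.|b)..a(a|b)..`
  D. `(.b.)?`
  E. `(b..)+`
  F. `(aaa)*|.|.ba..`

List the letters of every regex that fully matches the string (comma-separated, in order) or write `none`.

A → no match
B → match
C → no match
D → no match
E → no match
F → no match

B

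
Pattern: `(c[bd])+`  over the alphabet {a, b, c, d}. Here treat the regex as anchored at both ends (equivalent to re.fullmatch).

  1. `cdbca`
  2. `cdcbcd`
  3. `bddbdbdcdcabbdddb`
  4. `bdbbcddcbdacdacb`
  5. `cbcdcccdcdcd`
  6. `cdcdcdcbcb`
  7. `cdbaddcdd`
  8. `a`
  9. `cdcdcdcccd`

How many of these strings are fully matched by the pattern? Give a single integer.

1 → no match
2 → match
3 → no match — must start with `c`
4 → no match — must start with `c`
5 → no match
6 → match
7 → no match
8 → no match — must start with `c`
9 → no match
Total matched: 2

2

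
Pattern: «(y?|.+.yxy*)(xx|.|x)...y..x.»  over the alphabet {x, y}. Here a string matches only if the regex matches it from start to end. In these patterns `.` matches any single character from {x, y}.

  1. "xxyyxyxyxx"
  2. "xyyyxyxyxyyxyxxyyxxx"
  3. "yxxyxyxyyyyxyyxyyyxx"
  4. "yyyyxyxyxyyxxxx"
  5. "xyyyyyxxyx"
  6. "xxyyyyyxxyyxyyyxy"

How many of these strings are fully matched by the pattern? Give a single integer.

5

1. "xxyyxyxyxx" → match
2 → match
3 → match
4 → match
5. "xyyyyyxxyx" → no match
6 → match
Total matched: 5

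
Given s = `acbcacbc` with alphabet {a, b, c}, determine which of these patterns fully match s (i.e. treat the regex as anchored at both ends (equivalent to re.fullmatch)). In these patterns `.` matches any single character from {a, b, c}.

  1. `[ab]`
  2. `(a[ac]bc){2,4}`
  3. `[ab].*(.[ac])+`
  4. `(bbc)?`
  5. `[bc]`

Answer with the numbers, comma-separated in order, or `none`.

1 → no match
2 → match
3 → match
4 → no match
5 → no match

2, 3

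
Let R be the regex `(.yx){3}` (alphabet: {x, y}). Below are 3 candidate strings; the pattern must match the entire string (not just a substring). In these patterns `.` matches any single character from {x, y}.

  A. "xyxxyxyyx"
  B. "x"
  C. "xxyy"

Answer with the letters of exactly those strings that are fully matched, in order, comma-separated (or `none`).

A

A → match
B → no match — must end with "yx"
C → no match — must end with "yx"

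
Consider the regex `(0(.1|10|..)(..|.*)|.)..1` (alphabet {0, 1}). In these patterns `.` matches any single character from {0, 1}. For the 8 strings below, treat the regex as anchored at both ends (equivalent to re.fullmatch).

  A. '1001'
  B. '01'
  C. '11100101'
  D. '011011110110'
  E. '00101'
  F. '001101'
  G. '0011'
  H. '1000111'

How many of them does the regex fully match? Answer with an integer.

3

A → match
B → no match
C → no match
D → no match — must end with '1'
E → no match
F → match
G → match
H → no match
Total matched: 3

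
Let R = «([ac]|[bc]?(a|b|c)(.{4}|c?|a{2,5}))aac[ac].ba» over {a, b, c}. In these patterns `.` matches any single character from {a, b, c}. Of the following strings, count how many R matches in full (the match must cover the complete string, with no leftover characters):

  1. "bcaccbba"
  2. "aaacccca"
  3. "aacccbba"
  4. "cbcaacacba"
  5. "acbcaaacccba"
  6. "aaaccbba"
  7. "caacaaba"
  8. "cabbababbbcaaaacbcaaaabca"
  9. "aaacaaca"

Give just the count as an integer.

4

1 → no match
2 → no match — must end with "ba"
3 → no match
4 → match
5 → match
6 → match
7 → match
8 → no match — must end with "ba"
9 → no match — must end with "ba"
Total matched: 4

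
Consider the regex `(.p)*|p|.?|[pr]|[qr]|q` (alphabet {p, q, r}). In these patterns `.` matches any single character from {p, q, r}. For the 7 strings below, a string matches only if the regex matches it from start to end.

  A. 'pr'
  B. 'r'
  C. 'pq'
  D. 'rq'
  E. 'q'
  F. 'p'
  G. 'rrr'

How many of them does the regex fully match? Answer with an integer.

A → no match
B → match
C → no match
D → no match
E → match
F → match
G → no match
Total matched: 3

3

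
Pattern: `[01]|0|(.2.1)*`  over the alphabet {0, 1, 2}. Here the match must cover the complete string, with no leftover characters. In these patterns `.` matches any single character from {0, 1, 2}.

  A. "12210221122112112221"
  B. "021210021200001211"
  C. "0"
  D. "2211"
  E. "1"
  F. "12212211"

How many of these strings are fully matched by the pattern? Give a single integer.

A → match
B → no match
C → match
D → match
E → match
F → match
Total matched: 5

5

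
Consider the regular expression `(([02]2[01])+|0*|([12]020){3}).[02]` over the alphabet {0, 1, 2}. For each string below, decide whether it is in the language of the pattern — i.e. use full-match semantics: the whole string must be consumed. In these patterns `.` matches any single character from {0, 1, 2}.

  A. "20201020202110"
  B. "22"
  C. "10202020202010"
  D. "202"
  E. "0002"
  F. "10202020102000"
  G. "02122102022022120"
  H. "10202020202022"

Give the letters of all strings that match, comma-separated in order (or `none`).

A → no match
B → match
C → match
D → no match
E → match
F → match
G → match
H → match

B, C, E, F, G, H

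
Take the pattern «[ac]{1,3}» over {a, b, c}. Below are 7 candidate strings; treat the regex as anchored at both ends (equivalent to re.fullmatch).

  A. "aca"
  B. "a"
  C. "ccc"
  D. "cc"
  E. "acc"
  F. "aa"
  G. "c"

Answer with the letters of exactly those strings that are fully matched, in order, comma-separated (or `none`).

A, B, C, D, E, F, G

A. "aca" → match
B. "a" → match
C. "ccc" → match
D. "cc" → match
E. "acc" → match
F. "aa" → match
G. "c" → match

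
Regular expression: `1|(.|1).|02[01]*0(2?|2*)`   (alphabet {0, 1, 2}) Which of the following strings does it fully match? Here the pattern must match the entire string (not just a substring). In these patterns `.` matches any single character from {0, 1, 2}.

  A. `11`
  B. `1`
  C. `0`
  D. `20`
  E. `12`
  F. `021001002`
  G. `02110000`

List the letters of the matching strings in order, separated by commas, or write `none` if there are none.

A, B, D, E, F, G

A → match
B → match
C → no match
D → match
E → match
F → match
G → match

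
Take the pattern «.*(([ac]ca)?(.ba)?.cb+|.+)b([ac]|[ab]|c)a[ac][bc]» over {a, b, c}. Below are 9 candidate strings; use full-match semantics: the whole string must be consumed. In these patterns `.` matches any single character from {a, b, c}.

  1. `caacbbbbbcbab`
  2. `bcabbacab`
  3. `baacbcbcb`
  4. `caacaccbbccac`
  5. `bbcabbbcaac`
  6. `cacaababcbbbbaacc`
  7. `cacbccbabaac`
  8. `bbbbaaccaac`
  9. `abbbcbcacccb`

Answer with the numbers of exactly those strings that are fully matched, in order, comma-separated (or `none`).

1 → no match
2. `bcabbacab` → no match
3. `baacbcbcb` → no match
4 → no match
5. `bbcabbbcaac` → match
6 → match
7. `cacbccbabaac` → no match
8. `bbbbaaccaac` → no match
9. `abbbcbcacccb` → no match

5, 6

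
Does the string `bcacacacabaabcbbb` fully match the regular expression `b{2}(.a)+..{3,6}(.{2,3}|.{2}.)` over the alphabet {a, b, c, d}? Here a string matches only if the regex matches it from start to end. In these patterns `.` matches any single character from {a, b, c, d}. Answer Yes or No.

No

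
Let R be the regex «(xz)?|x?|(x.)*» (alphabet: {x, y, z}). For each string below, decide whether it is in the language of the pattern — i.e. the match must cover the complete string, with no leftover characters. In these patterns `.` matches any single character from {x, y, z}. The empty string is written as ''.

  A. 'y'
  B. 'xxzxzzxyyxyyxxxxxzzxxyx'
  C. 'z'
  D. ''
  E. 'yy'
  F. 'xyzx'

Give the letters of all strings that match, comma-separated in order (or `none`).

D

A → no match
B → no match
C → no match
D → match
E → no match
F → no match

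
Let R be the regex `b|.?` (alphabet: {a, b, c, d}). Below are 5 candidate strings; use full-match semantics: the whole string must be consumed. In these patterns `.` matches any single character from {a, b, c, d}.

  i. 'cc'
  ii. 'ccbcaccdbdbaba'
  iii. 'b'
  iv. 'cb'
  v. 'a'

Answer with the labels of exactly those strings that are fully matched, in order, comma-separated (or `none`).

iii, v

i → no match
ii → no match
iii → match
iv → no match
v → match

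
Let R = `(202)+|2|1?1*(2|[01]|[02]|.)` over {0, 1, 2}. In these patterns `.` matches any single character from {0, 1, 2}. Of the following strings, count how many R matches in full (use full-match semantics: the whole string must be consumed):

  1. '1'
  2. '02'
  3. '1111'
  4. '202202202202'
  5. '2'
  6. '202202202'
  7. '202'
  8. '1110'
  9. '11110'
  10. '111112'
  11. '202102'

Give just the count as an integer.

9

1 → match
2 → no match
3 → match
4 → match
5 → match
6 → match
7 → match
8 → match
9 → match
10 → match
11 → no match
Total matched: 9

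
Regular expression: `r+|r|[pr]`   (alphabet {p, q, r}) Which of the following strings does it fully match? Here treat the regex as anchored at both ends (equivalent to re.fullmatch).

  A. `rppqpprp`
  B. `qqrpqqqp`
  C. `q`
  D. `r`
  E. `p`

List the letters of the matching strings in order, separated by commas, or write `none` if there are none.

D, E

A → no match
B → no match
C → no match
D → match
E → match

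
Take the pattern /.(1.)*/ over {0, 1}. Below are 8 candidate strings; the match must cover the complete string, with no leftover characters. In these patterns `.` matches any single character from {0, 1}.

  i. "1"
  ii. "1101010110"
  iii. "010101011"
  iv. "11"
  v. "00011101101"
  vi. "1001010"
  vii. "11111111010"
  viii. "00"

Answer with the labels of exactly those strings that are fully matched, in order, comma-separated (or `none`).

i. "1" → match
ii. "1101010110" → no match
iii. "010101011" → match
iv. "11" → no match
v. "00011101101" → no match
vi. "1001010" → no match
vii. "11111111010" → match
viii. "00" → no match

i, iii, vii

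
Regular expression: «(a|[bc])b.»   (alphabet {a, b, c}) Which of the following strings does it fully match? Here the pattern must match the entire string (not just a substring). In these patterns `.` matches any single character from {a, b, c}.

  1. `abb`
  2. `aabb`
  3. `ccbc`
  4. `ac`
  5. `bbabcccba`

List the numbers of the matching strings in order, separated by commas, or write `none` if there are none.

1 → match
2 → no match
3 → no match
4 → no match
5 → no match

1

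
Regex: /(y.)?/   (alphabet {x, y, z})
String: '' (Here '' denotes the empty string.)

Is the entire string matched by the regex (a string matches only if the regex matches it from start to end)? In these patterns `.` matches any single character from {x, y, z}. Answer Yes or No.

Yes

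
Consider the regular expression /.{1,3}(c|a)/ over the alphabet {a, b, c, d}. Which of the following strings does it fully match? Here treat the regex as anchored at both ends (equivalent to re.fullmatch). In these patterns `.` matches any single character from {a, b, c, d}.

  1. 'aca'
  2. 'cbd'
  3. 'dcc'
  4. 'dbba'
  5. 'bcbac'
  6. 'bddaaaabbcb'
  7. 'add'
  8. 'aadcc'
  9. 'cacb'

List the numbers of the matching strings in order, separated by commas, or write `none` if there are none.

1, 3, 4

1 → match
2 → no match
3 → match
4 → match
5 → no match
6 → no match
7 → no match
8 → no match
9 → no match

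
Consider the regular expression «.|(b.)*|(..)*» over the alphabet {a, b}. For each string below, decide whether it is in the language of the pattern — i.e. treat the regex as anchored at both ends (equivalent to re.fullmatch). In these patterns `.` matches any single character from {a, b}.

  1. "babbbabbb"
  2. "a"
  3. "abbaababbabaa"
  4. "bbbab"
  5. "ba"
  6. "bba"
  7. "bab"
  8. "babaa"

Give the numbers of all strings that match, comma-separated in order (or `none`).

1. "babbbabbb" → no match
2. "a" → match
3 → no match
4. "bbbab" → no match
5. "ba" → match
6. "bba" → no match
7. "bab" → no match
8. "babaa" → no match

2, 5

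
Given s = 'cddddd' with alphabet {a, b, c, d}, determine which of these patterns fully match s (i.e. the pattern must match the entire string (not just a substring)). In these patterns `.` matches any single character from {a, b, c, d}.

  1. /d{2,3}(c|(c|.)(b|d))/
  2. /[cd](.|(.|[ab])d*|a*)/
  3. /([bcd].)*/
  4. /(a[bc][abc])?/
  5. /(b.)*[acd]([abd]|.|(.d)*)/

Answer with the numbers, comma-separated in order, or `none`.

2, 3

1 → no match — must start with 'd'
2 → match
3 → match
4 → no match
5 → no match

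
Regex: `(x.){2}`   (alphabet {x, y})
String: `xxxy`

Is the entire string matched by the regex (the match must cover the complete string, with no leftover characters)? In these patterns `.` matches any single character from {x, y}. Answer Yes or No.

Yes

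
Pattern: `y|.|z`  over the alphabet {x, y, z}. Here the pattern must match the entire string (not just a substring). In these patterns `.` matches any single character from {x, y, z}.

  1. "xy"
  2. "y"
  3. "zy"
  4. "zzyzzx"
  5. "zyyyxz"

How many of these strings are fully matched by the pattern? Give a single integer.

1

1 → no match
2 → match
3 → no match
4 → no match
5 → no match
Total matched: 1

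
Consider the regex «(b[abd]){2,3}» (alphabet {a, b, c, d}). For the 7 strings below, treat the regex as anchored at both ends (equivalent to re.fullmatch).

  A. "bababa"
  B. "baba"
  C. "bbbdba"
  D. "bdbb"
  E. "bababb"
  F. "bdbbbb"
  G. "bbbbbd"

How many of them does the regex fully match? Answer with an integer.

A → match
B → match
C → match
D → match
E → match
F → match
G → match
Total matched: 7

7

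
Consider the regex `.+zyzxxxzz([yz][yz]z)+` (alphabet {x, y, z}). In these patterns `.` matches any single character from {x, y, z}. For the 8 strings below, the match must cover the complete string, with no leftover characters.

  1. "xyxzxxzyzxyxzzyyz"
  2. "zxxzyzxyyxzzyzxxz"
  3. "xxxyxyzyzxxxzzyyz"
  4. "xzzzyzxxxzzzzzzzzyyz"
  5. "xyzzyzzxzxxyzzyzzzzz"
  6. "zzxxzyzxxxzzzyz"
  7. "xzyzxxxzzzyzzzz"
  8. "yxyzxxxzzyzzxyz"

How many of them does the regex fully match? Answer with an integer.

1 → no match
2 → no match
3 → match
4 → match
5 → no match
6 → match
7 → match
8 → no match
Total matched: 4

4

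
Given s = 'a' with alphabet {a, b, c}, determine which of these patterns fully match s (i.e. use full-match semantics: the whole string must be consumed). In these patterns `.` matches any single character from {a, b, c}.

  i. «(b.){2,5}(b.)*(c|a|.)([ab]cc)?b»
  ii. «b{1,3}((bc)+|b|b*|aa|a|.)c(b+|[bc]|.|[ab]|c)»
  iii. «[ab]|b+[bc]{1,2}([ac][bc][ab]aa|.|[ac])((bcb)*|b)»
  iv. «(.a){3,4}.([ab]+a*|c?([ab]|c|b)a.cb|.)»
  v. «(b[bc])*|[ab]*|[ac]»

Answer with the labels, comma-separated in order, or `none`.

iii, v

i → no match — must start with 'b'
ii → no match — must start with 'b'
iii → match
iv → no match
v → match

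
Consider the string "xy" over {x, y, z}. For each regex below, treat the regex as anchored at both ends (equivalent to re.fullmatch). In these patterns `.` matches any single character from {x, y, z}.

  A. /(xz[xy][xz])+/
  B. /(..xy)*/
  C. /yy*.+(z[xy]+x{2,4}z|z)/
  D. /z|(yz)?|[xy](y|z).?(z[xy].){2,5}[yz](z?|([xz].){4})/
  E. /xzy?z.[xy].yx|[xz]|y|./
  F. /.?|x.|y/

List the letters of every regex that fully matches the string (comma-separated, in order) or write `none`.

A → no match — must start with "xz"
B → no match
C → no match — must start with "y"
D → no match
E → no match
F → match

F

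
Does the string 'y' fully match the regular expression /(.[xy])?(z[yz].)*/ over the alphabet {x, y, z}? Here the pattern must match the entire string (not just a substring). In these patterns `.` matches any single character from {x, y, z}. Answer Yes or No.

No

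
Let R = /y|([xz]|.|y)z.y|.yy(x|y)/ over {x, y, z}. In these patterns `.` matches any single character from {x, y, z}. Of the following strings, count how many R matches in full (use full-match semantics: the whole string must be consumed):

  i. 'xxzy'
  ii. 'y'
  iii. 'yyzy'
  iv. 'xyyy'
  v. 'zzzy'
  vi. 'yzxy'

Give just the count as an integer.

4

i. 'xxzy' → no match
ii. 'y' → match
iii. 'yyzy' → no match
iv. 'xyyy' → match
v. 'zzzy' → match
vi. 'yzxy' → match
Total matched: 4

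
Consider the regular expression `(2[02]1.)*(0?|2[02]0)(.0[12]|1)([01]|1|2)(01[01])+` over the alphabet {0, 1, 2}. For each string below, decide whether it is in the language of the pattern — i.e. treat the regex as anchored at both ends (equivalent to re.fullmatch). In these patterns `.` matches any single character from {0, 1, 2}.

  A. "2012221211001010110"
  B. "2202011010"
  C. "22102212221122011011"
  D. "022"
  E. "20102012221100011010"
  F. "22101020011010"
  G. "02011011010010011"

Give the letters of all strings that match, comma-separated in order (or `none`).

B, C, E, F, G

A → no match
B → match
C → match
D → no match
E → match
F → match
G → match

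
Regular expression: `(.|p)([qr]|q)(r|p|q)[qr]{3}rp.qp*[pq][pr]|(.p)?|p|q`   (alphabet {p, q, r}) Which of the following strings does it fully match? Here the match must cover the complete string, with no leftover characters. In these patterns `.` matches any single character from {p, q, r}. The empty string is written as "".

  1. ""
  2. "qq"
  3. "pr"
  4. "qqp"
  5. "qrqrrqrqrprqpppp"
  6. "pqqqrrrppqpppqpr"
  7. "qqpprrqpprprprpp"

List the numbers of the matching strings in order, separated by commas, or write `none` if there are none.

1

1 → match
2 → no match
3 → no match
4 → no match
5 → no match
6 → no match
7 → no match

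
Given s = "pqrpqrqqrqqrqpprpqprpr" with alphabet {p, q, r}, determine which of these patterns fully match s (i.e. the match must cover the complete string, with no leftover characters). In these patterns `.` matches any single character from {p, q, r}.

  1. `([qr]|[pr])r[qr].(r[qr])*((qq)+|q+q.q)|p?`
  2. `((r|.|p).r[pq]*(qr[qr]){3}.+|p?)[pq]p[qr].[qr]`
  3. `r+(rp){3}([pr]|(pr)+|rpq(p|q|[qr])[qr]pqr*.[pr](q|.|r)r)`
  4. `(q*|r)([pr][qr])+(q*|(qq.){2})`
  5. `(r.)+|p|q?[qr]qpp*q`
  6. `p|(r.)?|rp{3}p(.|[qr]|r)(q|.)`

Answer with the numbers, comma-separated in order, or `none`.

2

1 → no match
2 → match
3 → no match — must start with "r"
4 → no match
5 → no match
6 → no match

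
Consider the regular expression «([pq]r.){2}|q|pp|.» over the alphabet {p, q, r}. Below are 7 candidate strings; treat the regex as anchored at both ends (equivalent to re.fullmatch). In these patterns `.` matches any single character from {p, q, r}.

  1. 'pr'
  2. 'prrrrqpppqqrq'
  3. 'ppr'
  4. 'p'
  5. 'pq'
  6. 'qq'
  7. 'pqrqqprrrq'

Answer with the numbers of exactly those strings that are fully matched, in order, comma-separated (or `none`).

1 → no match
2 → no match
3 → no match
4 → match
5 → no match
6 → no match
7 → no match

4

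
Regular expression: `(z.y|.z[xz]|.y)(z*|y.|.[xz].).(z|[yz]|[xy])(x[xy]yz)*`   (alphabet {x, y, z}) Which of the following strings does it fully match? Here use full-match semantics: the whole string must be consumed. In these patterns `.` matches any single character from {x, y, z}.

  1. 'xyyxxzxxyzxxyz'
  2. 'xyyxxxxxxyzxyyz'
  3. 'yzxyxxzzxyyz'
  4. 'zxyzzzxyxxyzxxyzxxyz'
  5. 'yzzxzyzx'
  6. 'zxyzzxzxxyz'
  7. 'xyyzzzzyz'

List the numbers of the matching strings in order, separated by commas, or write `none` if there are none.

1 → match
2 → match
3 → match
4 → match
5 → match
6 → match
7 → no match

1, 2, 3, 4, 5, 6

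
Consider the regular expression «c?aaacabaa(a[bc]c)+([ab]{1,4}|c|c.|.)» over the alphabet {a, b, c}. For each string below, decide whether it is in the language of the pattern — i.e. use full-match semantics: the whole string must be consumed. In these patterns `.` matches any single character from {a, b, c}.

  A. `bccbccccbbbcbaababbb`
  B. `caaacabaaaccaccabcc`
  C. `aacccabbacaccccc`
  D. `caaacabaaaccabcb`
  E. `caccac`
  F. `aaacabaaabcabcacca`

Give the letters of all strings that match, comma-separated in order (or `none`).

A → no match
B → match
C → no match
D → match
E. `caccac` → no match
F → match

B, D, F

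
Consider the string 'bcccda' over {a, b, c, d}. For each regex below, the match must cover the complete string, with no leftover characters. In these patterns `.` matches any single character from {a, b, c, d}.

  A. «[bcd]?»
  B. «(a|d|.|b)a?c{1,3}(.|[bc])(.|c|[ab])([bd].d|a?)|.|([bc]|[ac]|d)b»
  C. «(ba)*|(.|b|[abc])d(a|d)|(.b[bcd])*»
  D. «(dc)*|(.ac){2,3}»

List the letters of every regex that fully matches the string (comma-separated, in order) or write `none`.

A → no match
B → match
C → no match
D → no match

B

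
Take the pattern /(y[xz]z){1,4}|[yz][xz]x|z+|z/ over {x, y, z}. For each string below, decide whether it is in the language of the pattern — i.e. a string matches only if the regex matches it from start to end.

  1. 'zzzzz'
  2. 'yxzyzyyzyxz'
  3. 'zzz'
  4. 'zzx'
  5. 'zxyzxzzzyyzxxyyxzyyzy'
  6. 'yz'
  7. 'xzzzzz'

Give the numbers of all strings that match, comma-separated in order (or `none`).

1. 'zzzzz' → match
2. 'yxzyzyyzyxz' → no match
3. 'zzz' → match
4. 'zzx' → match
5 → no match
6. 'yz' → no match
7. 'xzzzzz' → no match

1, 3, 4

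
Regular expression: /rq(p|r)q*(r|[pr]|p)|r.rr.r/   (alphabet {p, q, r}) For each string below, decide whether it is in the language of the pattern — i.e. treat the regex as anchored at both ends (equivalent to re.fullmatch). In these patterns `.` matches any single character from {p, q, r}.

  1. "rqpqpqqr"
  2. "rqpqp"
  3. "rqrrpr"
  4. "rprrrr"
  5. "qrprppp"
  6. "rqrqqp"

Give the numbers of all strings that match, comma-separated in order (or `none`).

1 → no match
2 → match
3 → match
4 → match
5 → no match
6 → match

2, 3, 4, 6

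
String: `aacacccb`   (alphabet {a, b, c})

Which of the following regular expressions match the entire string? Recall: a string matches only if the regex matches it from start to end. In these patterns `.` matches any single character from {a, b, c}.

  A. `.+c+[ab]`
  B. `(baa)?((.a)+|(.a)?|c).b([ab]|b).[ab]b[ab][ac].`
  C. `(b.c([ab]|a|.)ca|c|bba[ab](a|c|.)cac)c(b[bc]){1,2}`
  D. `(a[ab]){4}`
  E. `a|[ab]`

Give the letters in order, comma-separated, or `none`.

A → match
B → no match
C → no match
D → no match
E → no match

A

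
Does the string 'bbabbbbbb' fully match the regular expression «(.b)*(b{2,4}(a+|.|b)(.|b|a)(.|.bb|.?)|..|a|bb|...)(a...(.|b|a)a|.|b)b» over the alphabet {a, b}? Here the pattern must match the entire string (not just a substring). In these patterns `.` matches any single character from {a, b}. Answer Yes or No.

Yes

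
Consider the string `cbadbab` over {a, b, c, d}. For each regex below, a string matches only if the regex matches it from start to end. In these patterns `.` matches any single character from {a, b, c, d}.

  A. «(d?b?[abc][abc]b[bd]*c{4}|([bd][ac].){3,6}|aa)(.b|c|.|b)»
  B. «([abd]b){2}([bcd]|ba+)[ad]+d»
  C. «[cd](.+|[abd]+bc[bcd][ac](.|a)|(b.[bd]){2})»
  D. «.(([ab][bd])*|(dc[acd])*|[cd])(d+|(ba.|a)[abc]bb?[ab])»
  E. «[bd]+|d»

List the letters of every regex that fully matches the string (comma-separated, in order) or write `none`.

C

A → no match
B → no match — must end with `d`
C → match
D → no match
E → no match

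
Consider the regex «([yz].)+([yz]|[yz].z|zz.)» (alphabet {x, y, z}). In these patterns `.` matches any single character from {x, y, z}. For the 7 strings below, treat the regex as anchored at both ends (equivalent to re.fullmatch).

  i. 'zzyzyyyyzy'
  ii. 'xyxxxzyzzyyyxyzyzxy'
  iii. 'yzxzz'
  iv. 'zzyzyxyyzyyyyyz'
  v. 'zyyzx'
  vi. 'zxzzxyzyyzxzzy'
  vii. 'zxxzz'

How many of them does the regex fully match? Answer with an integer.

1

i → no match
ii → no match
iii → no match
iv → match
v → no match
vi → no match
vii → no match
Total matched: 1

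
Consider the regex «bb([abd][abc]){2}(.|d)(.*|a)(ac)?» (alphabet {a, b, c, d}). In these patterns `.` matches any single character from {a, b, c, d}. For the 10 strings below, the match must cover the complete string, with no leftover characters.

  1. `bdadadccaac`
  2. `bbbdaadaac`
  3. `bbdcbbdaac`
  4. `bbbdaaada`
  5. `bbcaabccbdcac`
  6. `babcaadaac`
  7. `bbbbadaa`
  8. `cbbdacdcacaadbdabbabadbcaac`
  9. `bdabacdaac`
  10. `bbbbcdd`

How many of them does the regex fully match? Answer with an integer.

1

1 → no match — must start with `bb`
2 → no match
3 → match
4 → no match
5 → no match
6 → no match — must start with `bb`
7 → no match
8 → no match — must start with `bb`
9 → no match — must start with `bb`
10 → no match
Total matched: 1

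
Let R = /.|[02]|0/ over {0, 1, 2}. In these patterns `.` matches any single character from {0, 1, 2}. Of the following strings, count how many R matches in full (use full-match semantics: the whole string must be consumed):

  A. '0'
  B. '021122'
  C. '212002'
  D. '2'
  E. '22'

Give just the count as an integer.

A → match
B → no match
C → no match
D → match
E → no match
Total matched: 2

2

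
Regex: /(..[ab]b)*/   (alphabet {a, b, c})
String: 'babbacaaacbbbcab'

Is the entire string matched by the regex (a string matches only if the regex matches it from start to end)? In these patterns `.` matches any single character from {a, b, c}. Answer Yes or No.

No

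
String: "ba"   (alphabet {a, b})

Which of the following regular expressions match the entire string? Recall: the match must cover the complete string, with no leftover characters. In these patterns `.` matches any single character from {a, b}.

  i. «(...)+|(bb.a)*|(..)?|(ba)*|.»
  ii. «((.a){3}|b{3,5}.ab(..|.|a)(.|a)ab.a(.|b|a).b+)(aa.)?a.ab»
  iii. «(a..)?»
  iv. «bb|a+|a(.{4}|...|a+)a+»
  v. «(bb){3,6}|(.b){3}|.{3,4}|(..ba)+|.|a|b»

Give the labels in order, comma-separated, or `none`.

i

i → match
ii → no match — must end with "ab"
iii → no match
iv → no match
v → no match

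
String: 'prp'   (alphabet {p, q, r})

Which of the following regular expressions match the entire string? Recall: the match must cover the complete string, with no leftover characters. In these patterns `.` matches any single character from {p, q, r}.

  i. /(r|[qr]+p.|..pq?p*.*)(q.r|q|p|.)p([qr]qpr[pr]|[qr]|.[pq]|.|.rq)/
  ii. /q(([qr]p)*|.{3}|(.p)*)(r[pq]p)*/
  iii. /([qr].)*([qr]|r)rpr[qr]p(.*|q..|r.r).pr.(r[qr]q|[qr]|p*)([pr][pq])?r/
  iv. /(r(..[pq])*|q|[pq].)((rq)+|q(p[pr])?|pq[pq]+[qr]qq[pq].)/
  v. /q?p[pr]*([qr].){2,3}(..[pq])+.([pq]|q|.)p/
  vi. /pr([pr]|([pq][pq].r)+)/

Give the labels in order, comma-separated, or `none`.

vi

i → no match
ii → no match — must start with 'q'
iii → no match — must end with 'r'
iv → no match
v → no match
vi → match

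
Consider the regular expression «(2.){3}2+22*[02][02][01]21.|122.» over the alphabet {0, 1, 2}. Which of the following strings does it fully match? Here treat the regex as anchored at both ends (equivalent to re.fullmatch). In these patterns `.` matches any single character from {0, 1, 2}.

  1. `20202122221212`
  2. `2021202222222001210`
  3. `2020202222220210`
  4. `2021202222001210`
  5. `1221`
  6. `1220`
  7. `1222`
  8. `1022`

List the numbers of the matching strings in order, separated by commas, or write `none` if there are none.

1 → match
2 → match
3 → match
4 → match
5. `1221` → match
6. `1220` → match
7. `1222` → match
8. `1022` → no match

1, 2, 3, 4, 5, 6, 7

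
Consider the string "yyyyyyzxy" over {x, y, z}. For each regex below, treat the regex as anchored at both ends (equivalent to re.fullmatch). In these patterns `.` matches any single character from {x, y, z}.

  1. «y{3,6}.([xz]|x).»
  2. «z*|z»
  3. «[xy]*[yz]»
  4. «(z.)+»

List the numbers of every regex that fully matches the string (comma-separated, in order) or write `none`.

1 → match
2 → no match
3 → no match
4 → no match — must start with "z"

1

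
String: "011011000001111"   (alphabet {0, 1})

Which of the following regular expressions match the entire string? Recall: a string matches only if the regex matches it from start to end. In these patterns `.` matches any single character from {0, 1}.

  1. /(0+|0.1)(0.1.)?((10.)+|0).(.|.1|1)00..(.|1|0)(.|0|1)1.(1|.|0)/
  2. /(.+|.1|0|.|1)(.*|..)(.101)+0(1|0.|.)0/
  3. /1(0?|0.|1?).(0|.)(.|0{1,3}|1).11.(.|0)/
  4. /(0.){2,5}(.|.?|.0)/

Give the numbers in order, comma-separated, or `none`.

1 → match
2 → no match — must end with "0"
3 → no match — must start with "1"
4 → no match

1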